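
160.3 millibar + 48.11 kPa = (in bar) 1 millibar = 100 Pa, so 160.3 millibar = 160.3 * 100 = 16030 Pa. 1 kPa = 1000 Pa, so 48.11 kPa = 48.11 * 1000 = 48110 Pa. Sum: 16030 + 48110 = 64140 Pa. 1 bar = 100000 Pa, so 64140 Pa = 64140 / 100000 = 0.6414 bar. Final answer: 0.6414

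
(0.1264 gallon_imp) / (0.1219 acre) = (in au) 7.786e-18. Check: 1 gallon_imp = 0.00454609 m^3, so 0.1264 gallon_imp = 0.1264 * 0.00454609 = 0.00057462578 m^3. 1 acre = 4046.8564 m^2, so 0.1219 acre = 0.1219 * 4046.8564 = 493.3118 m^2. Combine: 0.00057462578 m^3 / 493.3118 m^2 = 1.1648328e-06 m. 1 au = 1.4959787e+11 m, so 1.1648328e-06 m = 1.1648328e-06 / 1.4959787e+11 = 7.7864265e-18 au ≈ 7.786e-18 au (4 s.f.).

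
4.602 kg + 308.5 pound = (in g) 1.445e+05. Check: 4.602 kg is already in kg. 1 pound = 0.45359237 kg, so 308.5 pound = 308.5 * 0.45359237 = 139.93325 kg. Sum: 4.602 + 139.93325 = 144.53525 kg. 1 g = 0.001 kg, so 144.53525 kg = 144.53525 / 0.001 = 144535.25 g ≈ 1.445e+05 g (4 s.f.).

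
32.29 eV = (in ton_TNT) 1.236e-27. Check: 1 eV = 1.6021766e-19 J, so 32.29 eV = 32.29 * 1.6021766e-19 = 5.1734284e-18 J. 1 ton_TNT = 4.184e+09 J, so 5.1734284e-18 J = 5.1734284e-18 / 4.184e+09 = 1.2364791e-27 ton_TNT ≈ 1.236e-27 ton_TNT (4 s.f.).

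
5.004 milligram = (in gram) 0.005004. Check: 1 milligram = 1e-06 kg, so 5.004 milligram = 5.004 * 1e-06 = 5.004e-06 kg. 1 gram = 0.001 kg, so 5.004e-06 kg = 5.004e-06 / 0.001 = 0.005004 gram.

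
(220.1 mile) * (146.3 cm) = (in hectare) 1 mile = 1609.344 m, so 220.1 mile = 220.1 * 1609.344 = 354216.61 m. 1 cm = 0.01 m, so 146.3 cm = 146.3 * 0.01 = 1.463 m. Combine: 354216.61 m * 1.463 m = 518218.91 m^2. 1 hectare = 10000 m^2, so 518218.91 m^2 = 518218.91 / 10000 = 51.821891 hectare ≈ 51.82 hectare (4 s.f.). Final answer: 51.82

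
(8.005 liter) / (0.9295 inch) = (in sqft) 1 liter = 0.001 m^3, so 8.005 liter = 8.005 * 0.001 = 0.008005 m^3. 1 inch = 0.0254 m, so 0.9295 inch = 0.9295 * 0.0254 = 0.0236093 m. Combine: 0.008005 m^3 / 0.0236093 m = 0.3390613 m^2. 1 sqft = 0.09290304 m^2, so 0.3390613 m^2 = 0.3390613 / 0.09290304 = 3.6496255 sqft ≈ 3.65 sqft (4 s.f.). Final answer: 3.65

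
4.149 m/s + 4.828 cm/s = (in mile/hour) 9.389. Check: 4.149 m/s is already in m/s. 1 cm/s = 0.01 m/s, so 4.828 cm/s = 4.828 * 0.01 = 0.04828 m/s. Sum: 4.149 + 0.04828 = 4.19728 m/s. 1 mile/hour = 0.44704 m/s, so 4.19728 m/s = 4.19728 / 0.44704 = 9.389048 mile/hour ≈ 9.389 mile/hour (4 s.f.).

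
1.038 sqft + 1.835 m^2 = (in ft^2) 1 sqft = 0.09290304 m^2, so 1.038 sqft = 1.038 * 0.09290304 = 0.096433356 m^2. 1.835 m^2 is already in m^2. Sum: 0.096433356 + 1.835 = 1.9314334 m^2. 1 ft^2 = 0.09290304 m^2, so 1.9314334 m^2 = 1.9314334 / 0.09290304 = 20.789776 ft^2 ≈ 20.79 ft^2 (4 s.f.). Final answer: 20.79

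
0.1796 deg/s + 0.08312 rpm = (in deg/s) 1 deg/s = 0.017453293 rad/s, so 0.1796 deg/s = 0.1796 * 0.017453293 = 0.0031346113 rad/s. 1 rpm = 0.10471976 rad/s, so 0.08312 rpm = 0.08312 * 0.10471976 = 0.008704306 rad/s. Sum: 0.0031346113 + 0.008704306 = 0.011838917 rad/s. 1 deg/s = 0.017453293 rad/s, so 0.011838917 rad/s = 0.011838917 / 0.017453293 = 0.67832 deg/s ≈ 0.6783 deg/s (4 s.f.). Final answer: 0.6783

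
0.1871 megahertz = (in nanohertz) 1.871e+14. Check: 1 megahertz = 1000000 Hz, so 0.1871 megahertz = 0.1871 * 1000000 = 187100 Hz. 1 nanohertz = 1e-09 Hz, so 187100 Hz = 187100 / 1e-09 = 1.871e+14 nanohertz.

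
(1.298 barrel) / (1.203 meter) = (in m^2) 0.1715. Check: 1 barrel = 0.15898729 m^3, so 1.298 barrel = 1.298 * 0.15898729 = 0.20636551 m^3. 1.203 meter = 1.203 m. Combine: 0.20636551 m^3 / 1.203 m = 0.1715424 m^2. Result: 0.1715424 m^2 ≈ 0.1715 m^2 (4 s.f.).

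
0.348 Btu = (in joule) 367.2. Check: 1 Btu = 1055.0559 J, so 0.348 Btu = 0.348 * 1055.0559 = 367.15944 J. 367.15944 J = 367.15944 joule ≈ 367.2 joule (4 s.f.).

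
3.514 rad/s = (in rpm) 33.56. Check: 1 rpm = 0.10471976 rad/s, so 3.514 rad/s = 3.514 / 0.10471976 = 33.556228 rpm ≈ 33.56 rpm (4 s.f.).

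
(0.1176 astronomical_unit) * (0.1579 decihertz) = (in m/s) 1 astronomical_unit = 1.4959787e+11 m, so 0.1176 astronomical_unit = 0.1176 * 1.4959787e+11 = 1.759271e+10 m. 1 decihertz = 0.1 Hz, so 0.1579 decihertz = 0.1579 * 0.1 = 0.01579 Hz. Combine: 1.759271e+10 m * 0.01579 Hz = 2.7778888e+08 m/s. Result: 2.7778888e+08 m/s ≈ 2.778e+08 m/s (4 s.f.). Final answer: 2.778e+08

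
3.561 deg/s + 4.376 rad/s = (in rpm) 1 deg/s = 0.017453293 rad/s, so 3.561 deg/s = 3.561 * 0.017453293 = 0.062151175 rad/s. 4.376 rad/s is already in rad/s. Sum: 0.062151175 + 4.376 = 4.4381512 rad/s. 1 rpm = 0.10471976 rad/s, so 4.4381512 rad/s = 4.4381512 / 0.10471976 = 42.381222 rpm ≈ 42.38 rpm (4 s.f.). Final answer: 42.38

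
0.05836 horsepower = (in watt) 43.52. Check: 1 horsepower = 745.69987 W, so 0.05836 horsepower = 0.05836 * 745.69987 = 43.519045 W. 43.519045 W = 43.519045 watt ≈ 43.52 watt (4 s.f.).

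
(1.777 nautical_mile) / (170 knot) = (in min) 0.6272. Check: 1 nautical_mile = 1852 m, so 1.777 nautical_mile = 1.777 * 1852 = 3291.004 m. 1 knot = 0.51444444 m/s, so 170 knot = 170 * 0.51444444 = 87.455556 m/s. Combine: 3291.004 m / 87.455556 m/s = 37.630588 s. 1 min = 60 s, so 37.630588 s = 37.630588 / 60 = 0.62717647 min ≈ 0.6272 min (4 s.f.).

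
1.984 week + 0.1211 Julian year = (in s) 5.022e+06. Check: 1 week = 604800 s, so 1.984 week = 1.984 * 604800 = 1199923.2 s. 1 Julian year = 31557600 s, so 0.1211 Julian year = 0.1211 * 31557600 = 3821625.4 s. Sum: 1199923.2 + 3821625.4 = 5021548.6 s. Result: 5021548.6 s ≈ 5.022e+06 s (4 s.f.).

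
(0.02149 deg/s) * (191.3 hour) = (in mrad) 2.583e+05. Check: 1 deg/s = 0.017453293 rad/s, so 0.02149 deg/s = 0.02149 * 0.017453293 = 0.00037507126 rad/s. 1 hour = 3600 s, so 191.3 hour = 191.3 * 3600 = 688680 s. Combine: 0.00037507126 rad/s * 688680 s = 258.30407 rad. 1 mrad = 0.001 rad, so 258.30407 rad = 258.30407 / 0.001 = 258304.07 mrad ≈ 2.583e+05 mrad (4 s.f.).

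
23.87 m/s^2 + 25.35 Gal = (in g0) 23.87 m/s^2 is already in m/s^2. 1 Gal = 0.01 m/s^2, so 25.35 Gal = 25.35 * 0.01 = 0.2535 m/s^2. Sum: 23.87 + 0.2535 = 24.1235 m/s^2. 1 g0 = 9.80665 m/s^2, so 24.1235 m/s^2 = 24.1235 / 9.80665 = 2.4599124 g0 ≈ 2.46 g0 (4 s.f.). Final answer: 2.46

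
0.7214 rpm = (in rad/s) 0.07554. Check: 1 rpm = 0.10471976 rad/s, so 0.7214 rpm = 0.7214 * 0.10471976 = 0.075544831 rad/s. Result: 0.075544831 rad/s ≈ 0.07554 rad/s (4 s.f.).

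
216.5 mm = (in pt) 613.7. Check: 1 mm = 0.001 m, so 216.5 mm = 216.5 * 0.001 = 0.2165 m. 1 pt = 0.00035277778 m, so 0.2165 m = 0.2165 / 0.00035277778 = 613.70079 pt ≈ 613.7 pt (4 s.f.).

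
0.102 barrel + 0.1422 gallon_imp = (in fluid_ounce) 570.2. Check: 1 barrel = 0.15898729 m^3, so 0.102 barrel = 0.102 * 0.15898729 = 0.016216704 m^3. 1 gallon_imp = 0.00454609 m^3, so 0.1422 gallon_imp = 0.1422 * 0.00454609 = 0.000646454 m^3. Sum: 0.016216704 + 0.000646454 = 0.016863158 m^3. 1 fluid_ounce = 2.957353e-05 m^3, so 0.016863158 m^3 = 0.016863158 / 2.957353e-05 = 570.21121 fluid_ounce ≈ 570.2 fluid_ounce (4 s.f.).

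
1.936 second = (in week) 3.201e-06. Check: 1.936 second = 1.936 s. 1 week = 604800 s, so 1.936 s = 1.936 / 604800 = 3.2010582e-06 week ≈ 3.201e-06 week (4 s.f.).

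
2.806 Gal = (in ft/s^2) 1 Gal = 0.01 m/s^2, so 2.806 Gal = 2.806 * 0.01 = 0.02806 m/s^2. 1 ft/s^2 = 0.3048 m/s^2, so 0.02806 m/s^2 = 0.02806 / 0.3048 = 0.092060367 ft/s^2 ≈ 0.09206 ft/s^2 (4 s.f.). Final answer: 0.09206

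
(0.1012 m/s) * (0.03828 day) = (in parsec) 0.1012 m/s is already in m/s. 1 day = 86400 s, so 0.03828 day = 0.03828 * 86400 = 3307.392 s. Combine: 0.1012 m/s * 3307.392 s = 334.70807 m. 1 parsec = 3.0856776e+16 m, so 334.70807 m = 334.70807 / 3.0856776e+16 = 1.084715e-14 parsec ≈ 1.085e-14 parsec (4 s.f.). Final answer: 1.085e-14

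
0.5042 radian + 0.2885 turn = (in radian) 2.317. Check: 0.5042 radian = 0.5042 rad. 1 turn = 6.2831853 rad, so 0.2885 turn = 0.2885 * 6.2831853 = 1.812699 rad. Sum: 0.5042 + 1.812699 = 2.316899 rad. 2.316899 rad = 2.316899 radian ≈ 2.317 radian (4 s.f.).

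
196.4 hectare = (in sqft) 2.114e+07. Check: 1 hectare = 10000 m^2, so 196.4 hectare = 196.4 * 10000 = 1964000 m^2. 1 sqft = 0.09290304 m^2, so 1964000 m^2 = 1964000 / 0.09290304 = 21140320 sqft ≈ 2.114e+07 sqft (4 s.f.).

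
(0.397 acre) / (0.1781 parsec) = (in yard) 3.197e-13. Check: 1 acre = 4046.8564 m^2, so 0.397 acre = 0.397 * 4046.8564 = 1606.602 m^2. 1 parsec = 3.0856776e+16 m, so 0.1781 parsec = 0.1781 * 3.0856776e+16 = 5.4955918e+15 m. Combine: 1606.602 m^2 / 5.4955918e+15 m = 2.9234377e-13 m. 1 yard = 0.9144 m, so 2.9234377e-13 m = 2.9234377e-13 / 0.9144 = 3.1971103e-13 yard ≈ 3.197e-13 yard (4 s.f.).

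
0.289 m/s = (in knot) 0.5618. Check: 1 knot = 0.51444444 m/s, so 0.289 m/s = 0.289 / 0.51444444 = 0.56177106 knot ≈ 0.5618 knot (4 s.f.).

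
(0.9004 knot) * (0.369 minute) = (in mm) 1.026e+04. Check: 1 knot = 0.51444444 m/s, so 0.9004 knot = 0.9004 * 0.51444444 = 0.46320578 m/s. 1 minute = 60 s, so 0.369 minute = 0.369 * 60 = 22.14 s. Combine: 0.46320578 m/s * 22.14 s = 10.255376 m. 1 mm = 0.001 m, so 10.255376 m = 10.255376 / 0.001 = 10255.376 mm ≈ 1.026e+04 mm (4 s.f.).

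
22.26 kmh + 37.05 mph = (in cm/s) 1 kmh = 0.27777778 m/s, so 22.26 kmh = 22.26 * 0.27777778 = 6.1833333 m/s. 1 mph = 0.44704 m/s, so 37.05 mph = 37.05 * 0.44704 = 16.562832 m/s. Sum: 6.1833333 + 16.562832 = 22.746165 m/s. 1 cm/s = 0.01 m/s, so 22.746165 m/s = 22.746165 / 0.01 = 2274.6165 cm/s ≈ 2275 cm/s (4 s.f.). Final answer: 2275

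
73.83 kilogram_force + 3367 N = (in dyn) 1 kilogram_force = 9.80665 N, so 73.83 kilogram_force = 73.83 * 9.80665 = 724.02497 N. 3367 N is already in N. Sum: 724.02497 + 3367 = 4091.025 N. 1 dyn = 1e-05 N, so 4091.025 N = 4091.025 / 1e-05 = 4.091025e+08 dyn ≈ 4.091e+08 dyn (4 s.f.). Final answer: 4.091e+08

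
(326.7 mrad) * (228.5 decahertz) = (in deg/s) 4.277e+04. Check: 1 mrad = 0.001 rad, so 326.7 mrad = 326.7 * 0.001 = 0.3267 rad. 1 decahertz = 10 Hz, so 228.5 decahertz = 228.5 * 10 = 2285 Hz. Combine: 0.3267 rad * 2285 Hz = 746.5095 rad/s. 1 deg/s = 0.017453293 rad/s, so 746.5095 rad/s = 746.5095 / 0.017453293 = 42771.844 deg/s ≈ 4.277e+04 deg/s (4 s.f.).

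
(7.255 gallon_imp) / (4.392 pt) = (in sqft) 1 gallon_imp = 0.00454609 m^3, so 7.255 gallon_imp = 7.255 * 0.00454609 = 0.032981883 m^3. 1 pt = 0.00035277778 m, so 4.392 pt = 4.392 * 0.00035277778 = 0.0015494 m. Combine: 0.032981883 m^3 / 0.0015494 m = 21.286874 m^2. 1 sqft = 0.09290304 m^2, so 21.286874 m^2 = 21.286874 / 0.09290304 = 229.13001 sqft ≈ 229.1 sqft (4 s.f.). Final answer: 229.1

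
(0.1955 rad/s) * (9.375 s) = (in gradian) 0.1955 rad/s is already in rad/s. 9.375 s is already in s. Combine: 0.1955 rad/s * 9.375 s = 1.8328125 rad. 1 gradian = 0.015707963 rad, so 1.8328125 rad = 1.8328125 / 0.015707963 = 116.68047 gradian ≈ 116.7 gradian (4 s.f.). Final answer: 116.7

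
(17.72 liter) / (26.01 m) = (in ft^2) 1 liter = 0.001 m^3, so 17.72 liter = 17.72 * 0.001 = 0.01772 m^3. 26.01 m is already in m. Combine: 0.01772 m^3 / 26.01 m = 0.00068127643 m^2. 1 ft^2 = 0.09290304 m^2, so 0.00068127643 m^2 = 0.00068127643 / 0.09290304 = 0.0073331985 ft^2 ≈ 0.007333 ft^2 (4 s.f.). Final answer: 0.007333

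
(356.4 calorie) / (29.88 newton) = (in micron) 4.991e+07. Check: 1 calorie = 4.184 J, so 356.4 calorie = 356.4 * 4.184 = 1491.1776 J. 29.88 newton = 29.88 N. Combine: 1491.1776 J / 29.88 N = 49.905542 m. 1 micron = 1e-06 m, so 49.905542 m = 49.905542 / 1e-06 = 49905542 micron ≈ 4.991e+07 micron (4 s.f.).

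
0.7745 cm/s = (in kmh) 1 cm/s = 0.01 m/s, so 0.7745 cm/s = 0.7745 * 0.01 = 0.007745 m/s. 1 kmh = 0.27777778 m/s, so 0.007745 m/s = 0.007745 / 0.27777778 = 0.027882 kmh ≈ 0.02788 kmh (4 s.f.). Final answer: 0.02788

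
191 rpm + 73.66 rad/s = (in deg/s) 1 rpm = 0.10471976 rad/s, so 191 rpm = 191 * 0.10471976 = 20.001473 rad/s. 73.66 rad/s is already in rad/s. Sum: 20.001473 + 73.66 = 93.661473 rad/s. 1 deg/s = 0.017453293 rad/s, so 93.661473 rad/s = 93.661473 / 0.017453293 = 5366.4071 deg/s ≈ 5366 deg/s (4 s.f.). Final answer: 5366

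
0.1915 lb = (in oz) 3.064. Check: 1 lb = 0.45359237 kg, so 0.1915 lb = 0.1915 * 0.45359237 = 0.086862939 kg. 1 oz = 0.028349523 kg, so 0.086862939 kg = 0.086862939 / 0.028349523 = 3.064 oz.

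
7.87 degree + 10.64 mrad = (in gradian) 9.422. Check: 1 degree = 0.017453293 rad, so 7.87 degree = 7.87 * 0.017453293 = 0.13735741 rad. 1 mrad = 0.001 rad, so 10.64 mrad = 10.64 * 0.001 = 0.01064 rad. Sum: 0.13735741 + 0.01064 = 0.14799741 rad. 1 gradian = 0.015707963 rad, so 0.14799741 rad = 0.14799741 / 0.015707963 = 9.4218079 gradian ≈ 9.422 gradian (4 s.f.).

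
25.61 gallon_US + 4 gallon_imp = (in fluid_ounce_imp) 4052. Check: 1 gallon_US = 0.0037854118 m^3, so 25.61 gallon_US = 25.61 * 0.0037854118 = 0.096944396 m^3. 1 gallon_imp = 0.00454609 m^3, so 4 gallon_imp = 4 * 0.00454609 = 0.01818436 m^3. Sum: 0.096944396 + 0.01818436 = 0.11512876 m^3. 1 fluid_ounce_imp = 2.8413063e-05 m^3, so 0.11512876 m^3 = 0.11512876 / 2.8413063e-05 = 4051.9657 fluid_ounce_imp ≈ 4052 fluid_ounce_imp (4 s.f.).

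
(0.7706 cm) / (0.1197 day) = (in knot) 1 cm = 0.01 m, so 0.7706 cm = 0.7706 * 0.01 = 0.007706 m. 1 day = 86400 s, so 0.1197 day = 0.1197 * 86400 = 10342.08 s. Combine: 0.007706 m / 10342.08 s = 7.4511123e-07 m/s. 1 knot = 0.51444444 m/s, so 7.4511123e-07 m/s = 7.4511123e-07 / 0.51444444 = 1.4483804e-06 knot ≈ 1.448e-06 knot (4 s.f.). Final answer: 1.448e-06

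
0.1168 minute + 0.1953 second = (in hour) 1 minute = 60 s, so 0.1168 minute = 0.1168 * 60 = 7.008 s. 0.1953 second = 0.1953 s. Sum: 7.008 + 0.1953 = 7.2033 s. 1 hour = 3600 s, so 7.2033 s = 7.2033 / 3600 = 0.0020009167 hour ≈ 0.002001 hour (4 s.f.). Final answer: 0.002001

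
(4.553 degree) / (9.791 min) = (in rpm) 0.001292. Check: 1 degree = 0.017453293 rad, so 4.553 degree = 4.553 * 0.017453293 = 0.079464841 rad. 1 min = 60 s, so 9.791 min = 9.791 * 60 = 587.46 s. Combine: 0.079464841 rad / 587.46 s = 0.00013526851 rad/s. 1 rpm = 0.10471976 rad/s, so 0.00013526851 rad/s = 0.00013526851 / 0.10471976 = 0.0012917192 rpm ≈ 0.001292 rpm (4 s.f.).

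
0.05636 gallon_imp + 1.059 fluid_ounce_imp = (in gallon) 0.07563. Check: 1 gallon_imp = 0.00454609 m^3, so 0.05636 gallon_imp = 0.05636 * 0.00454609 = 0.00025621763 m^3. 1 fluid_ounce_imp = 2.8413063e-05 m^3, so 1.059 fluid_ounce_imp = 1.059 * 2.8413063e-05 = 3.0089433e-05 m^3. Sum: 0.00025621763 + 3.0089433e-05 = 0.00028630707 m^3. 1 gallon = 0.0037854118 m^3, so 0.00028630707 m^3 = 0.00028630707 / 0.0037854118 = 0.075634325 gallon ≈ 0.07563 gallon (4 s.f.).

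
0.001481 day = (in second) 1 day = 86400 s, so 0.001481 day = 0.001481 * 86400 = 127.9584 s. 127.9584 s = 127.9584 second ≈ 128 second (4 s.f.). Final answer: 128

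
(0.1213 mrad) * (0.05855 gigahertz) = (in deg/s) 1 mrad = 0.001 rad, so 0.1213 mrad = 0.1213 * 0.001 = 0.0001213 rad. 1 gigahertz = 1e+09 Hz, so 0.05855 gigahertz = 0.05855 * 1e+09 = 58550000 Hz. Combine: 0.0001213 rad * 58550000 Hz = 7102.115 rad/s. 1 deg/s = 0.017453293 rad/s, so 7102.115 rad/s = 7102.115 / 0.017453293 = 406921.22 deg/s ≈ 4.069e+05 deg/s (4 s.f.). Final answer: 4.069e+05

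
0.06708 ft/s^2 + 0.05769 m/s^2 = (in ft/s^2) 0.2564. Check: 1 ft/s^2 = 0.3048 m/s^2, so 0.06708 ft/s^2 = 0.06708 * 0.3048 = 0.020445984 m/s^2. 0.05769 m/s^2 is already in m/s^2. Sum: 0.020445984 + 0.05769 = 0.078135984 m/s^2. 1 ft/s^2 = 0.3048 m/s^2, so 0.078135984 m/s^2 = 0.078135984 / 0.3048 = 0.25635165 ft/s^2 ≈ 0.2564 ft/s^2 (4 s.f.).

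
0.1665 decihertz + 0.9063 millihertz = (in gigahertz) 1.756e-11. Check: 1 decihertz = 0.1 Hz, so 0.1665 decihertz = 0.1665 * 0.1 = 0.01665 Hz. 1 millihertz = 0.001 Hz, so 0.9063 millihertz = 0.9063 * 0.001 = 0.0009063 Hz. Sum: 0.01665 + 0.0009063 = 0.0175563 Hz. 1 gigahertz = 1e+09 Hz, so 0.0175563 Hz = 0.0175563 / 1e+09 = 1.75563e-11 gigahertz ≈ 1.756e-11 gigahertz (4 s.f.).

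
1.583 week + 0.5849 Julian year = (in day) 1 week = 604800 s, so 1.583 week = 1.583 * 604800 = 957398.4 s. 1 Julian year = 31557600 s, so 0.5849 Julian year = 0.5849 * 31557600 = 18458040 s. Sum: 957398.4 + 18458040 = 19415439 s. 1 day = 86400 s, so 19415439 s = 19415439 / 86400 = 224.71572 day ≈ 224.7 day (4 s.f.). Final answer: 224.7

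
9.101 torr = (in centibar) 1.213. Check: 1 torr = 133.32237 Pa, so 9.101 torr = 9.101 * 133.32237 = 1213.3669 Pa. 1 centibar = 1000 Pa, so 1213.3669 Pa = 1213.3669 / 1000 = 1.2133669 centibar ≈ 1.213 centibar (4 s.f.).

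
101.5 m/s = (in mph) 1 mph = 0.44704 m/s, so 101.5 m/s = 101.5 / 0.44704 = 227.04903 mph ≈ 227 mph (4 s.f.). Final answer: 227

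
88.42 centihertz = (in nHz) 8.842e+08. Check: 1 centihertz = 0.01 Hz, so 88.42 centihertz = 88.42 * 0.01 = 0.8842 Hz. 1 nHz = 1e-09 Hz, so 0.8842 Hz = 0.8842 / 1e-09 = 8.842e+08 nHz.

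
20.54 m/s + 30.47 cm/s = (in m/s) 20.54 m/s is already in m/s. 1 cm/s = 0.01 m/s, so 30.47 cm/s = 30.47 * 0.01 = 0.3047 m/s. Sum: 20.54 + 0.3047 = 20.8447 m/s. Result: 20.8447 m/s ≈ 20.84 m/s (4 s.f.). Final answer: 20.84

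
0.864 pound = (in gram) 391.9. Check: 1 pound = 0.45359237 kg, so 0.864 pound = 0.864 * 0.45359237 = 0.39190381 kg. 1 gram = 0.001 kg, so 0.39190381 kg = 0.39190381 / 0.001 = 391.90381 gram ≈ 391.9 gram (4 s.f.).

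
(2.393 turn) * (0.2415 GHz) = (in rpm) 1 turn = 6.2831853 rad, so 2.393 turn = 2.393 * 6.2831853 = 15.035662 rad. 1 GHz = 1e+09 Hz, so 0.2415 GHz = 0.2415 * 1e+09 = 2.415e+08 Hz. Combine: 15.035662 rad * 2.415e+08 Hz = 3.6311125e+09 rad/s. 1 rpm = 0.10471976 rad/s, so 3.6311125e+09 rad/s = 3.6311125e+09 / 0.10471976 = 3.467457e+10 rpm ≈ 3.467e+10 rpm (4 s.f.). Final answer: 3.467e+10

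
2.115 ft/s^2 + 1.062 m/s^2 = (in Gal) 1 ft/s^2 = 0.3048 m/s^2, so 2.115 ft/s^2 = 2.115 * 0.3048 = 0.644652 m/s^2. 1.062 m/s^2 is already in m/s^2. Sum: 0.644652 + 1.062 = 1.706652 m/s^2. 1 Gal = 0.01 m/s^2, so 1.706652 m/s^2 = 1.706652 / 0.01 = 170.6652 Gal ≈ 170.7 Gal (4 s.f.). Final answer: 170.7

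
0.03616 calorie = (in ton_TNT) 3.616e-11. Check: 1 calorie = 4.184 J, so 0.03616 calorie = 0.03616 * 4.184 = 0.15129344 J. 1 ton_TNT = 4.184e+09 J, so 0.15129344 J = 0.15129344 / 4.184e+09 = 3.616e-11 ton_TNT.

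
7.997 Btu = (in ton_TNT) 1 Btu = 1055.0559 J, so 7.997 Btu = 7.997 * 1055.0559 = 8437.2817 J. 1 ton_TNT = 4.184e+09 J, so 8437.2817 J = 8437.2817 / 4.184e+09 = 2.0165587e-06 ton_TNT ≈ 2.017e-06 ton_TNT (4 s.f.). Final answer: 2.017e-06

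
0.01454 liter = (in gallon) 1 liter = 0.001 m^3, so 0.01454 liter = 0.01454 * 0.001 = 1.454e-05 m^3. 1 gallon = 0.0037854118 m^3, so 1.454e-05 m^3 = 1.454e-05 / 0.0037854118 = 0.0038410616 gallon ≈ 0.003841 gallon (4 s.f.). Final answer: 0.003841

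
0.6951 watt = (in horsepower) 0.0009321. Check: 0.6951 watt = 0.6951 W. 1 horsepower = 745.69987 W, so 0.6951 W = 0.6951 / 745.69987 = 0.00093214445 horsepower ≈ 0.0009321 horsepower (4 s.f.).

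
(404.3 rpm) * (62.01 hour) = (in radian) 1 rpm = 0.10471976 rad/s, so 404.3 rpm = 404.3 * 0.10471976 = 42.338197 rad/s. 1 hour = 3600 s, so 62.01 hour = 62.01 * 3600 = 223236 s. Combine: 42.338197 rad/s * 223236 s = 9451409.7 rad. 9451409.7 rad = 9451409.7 radian ≈ 9.451e+06 radian (4 s.f.). Final answer: 9.451e+06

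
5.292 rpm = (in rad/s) 0.5542. Check: 1 rpm = 0.10471976 rad/s, so 5.292 rpm = 5.292 * 0.10471976 = 0.55417694 rad/s. Result: 0.55417694 rad/s ≈ 0.5542 rad/s (4 s.f.).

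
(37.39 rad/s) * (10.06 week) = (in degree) 37.39 rad/s is already in rad/s. 1 week = 604800 s, so 10.06 week = 10.06 * 604800 = 6084288 s. Combine: 37.39 rad/s * 6084288 s = 2.2749153e+08 rad. 1 degree = 0.017453293 rad, so 2.2749153e+08 rad = 2.2749153e+08 / 0.017453293 = 1.3034304e+10 degree ≈ 1.303e+10 degree (4 s.f.). Final answer: 1.303e+10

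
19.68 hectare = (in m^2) 1.968e+05. Check: 1 hectare = 10000 m^2, so 19.68 hectare = 19.68 * 10000 = 196800 m^2. Result: 196800 m^2 ≈ 1.968e+05 m^2 (4 s.f.).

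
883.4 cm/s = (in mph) 1 cm/s = 0.01 m/s, so 883.4 cm/s = 883.4 * 0.01 = 8.834 m/s. 1 mph = 0.44704 m/s, so 8.834 m/s = 8.834 / 0.44704 = 19.761095 mph ≈ 19.76 mph (4 s.f.). Final answer: 19.76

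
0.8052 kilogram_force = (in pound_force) 1.775. Check: 1 kilogram_force = 9.80665 N, so 0.8052 kilogram_force = 0.8052 * 9.80665 = 7.8963146 N. 1 pound_force = 4.4482216 N, so 7.8963146 N = 7.8963146 / 4.4482216 = 1.7751621 pound_force ≈ 1.775 pound_force (4 s.f.).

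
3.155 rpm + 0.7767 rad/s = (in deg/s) 1 rpm = 0.10471976 rad/s, so 3.155 rpm = 3.155 * 0.10471976 = 0.33039083 rad/s. 0.7767 rad/s is already in rad/s. Sum: 0.33039083 + 0.7767 = 1.1070908 rad/s. 1 deg/s = 0.017453293 rad/s, so 1.1070908 rad/s = 1.1070908 / 0.017453293 = 63.431632 deg/s ≈ 63.43 deg/s (4 s.f.). Final answer: 63.43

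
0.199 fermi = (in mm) 1 fermi = 1e-15 m, so 0.199 fermi = 0.199 * 1e-15 = 1.99e-16 m. 1 mm = 0.001 m, so 1.99e-16 m = 1.99e-16 / 0.001 = 1.99e-13 mm. Final answer: 1.99e-13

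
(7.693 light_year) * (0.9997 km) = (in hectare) 1 light_year = 9.4607305e+15 m, so 7.693 light_year = 7.693 * 9.4607305e+15 = 7.27814e+16 m. 1 km = 1000 m, so 0.9997 km = 0.9997 * 1000 = 999.7 m. Combine: 7.27814e+16 m * 999.7 m = 7.2759565e+19 m^2. 1 hectare = 10000 m^2, so 7.2759565e+19 m^2 = 7.2759565e+19 / 10000 = 7.2759565e+15 hectare ≈ 7.276e+15 hectare (4 s.f.). Final answer: 7.276e+15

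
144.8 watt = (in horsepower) 144.8 watt = 144.8 W. 1 horsepower = 745.69987 W, so 144.8 W = 144.8 / 745.69987 = 0.19418 horsepower ≈ 0.1942 horsepower (4 s.f.). Final answer: 0.1942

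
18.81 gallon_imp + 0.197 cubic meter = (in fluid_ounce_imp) 1 gallon_imp = 0.00454609 m^3, so 18.81 gallon_imp = 18.81 * 0.00454609 = 0.085511953 m^3. 0.197 cubic meter = 0.197 m^3. Sum: 0.085511953 + 0.197 = 0.28251195 m^3. 1 fluid_ounce_imp = 2.8413063e-05 m^3, so 0.28251195 m^3 = 0.28251195 / 2.8413063e-05 = 9943.0307 fluid_ounce_imp ≈ 9943 fluid_ounce_imp (4 s.f.). Final answer: 9943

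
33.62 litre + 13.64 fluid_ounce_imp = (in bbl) 1 litre = 0.001 m^3, so 33.62 litre = 33.62 * 0.001 = 0.03362 m^3. 1 fluid_ounce_imp = 2.8413063e-05 m^3, so 13.64 fluid_ounce_imp = 13.64 * 2.8413063e-05 = 0.00038755417 m^3. Sum: 0.03362 + 0.00038755417 = 0.034007554 m^3. 1 bbl = 0.15898729 m^3, so 0.034007554 m^3 = 0.034007554 / 0.15898729 = 0.21390108 bbl ≈ 0.2139 bbl (4 s.f.). Final answer: 0.2139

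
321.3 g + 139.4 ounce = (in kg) 4.273. Check: 1 g = 0.001 kg, so 321.3 g = 321.3 * 0.001 = 0.3213 kg. 1 ounce = 0.028349523 kg, so 139.4 ounce = 139.4 * 0.028349523 = 3.9519235 kg. Sum: 0.3213 + 3.9519235 = 4.2732235 kg. Result: 4.2732235 kg ≈ 4.273 kg (4 s.f.).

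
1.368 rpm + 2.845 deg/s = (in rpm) 1.842. Check: 1 rpm = 0.10471976 rad/s, so 1.368 rpm = 1.368 * 0.10471976 = 0.14325663 rad/s. 1 deg/s = 0.017453293 rad/s, so 2.845 deg/s = 2.845 * 0.017453293 = 0.049654617 rad/s. Sum: 0.14325663 + 0.049654617 = 0.19291124 rad/s. 1 rpm = 0.10471976 rad/s, so 0.19291124 rad/s = 0.19291124 / 0.10471976 = 1.8421667 rpm ≈ 1.842 rpm (4 s.f.).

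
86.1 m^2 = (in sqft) 1 sqft = 0.09290304 m^2, so 86.1 m^2 = 86.1 / 0.09290304 = 926.77269 sqft ≈ 926.8 sqft (4 s.f.). Final answer: 926.8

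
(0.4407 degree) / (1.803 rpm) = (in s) 0.04074. Check: 1 degree = 0.017453293 rad, so 0.4407 degree = 0.4407 * 0.017453293 = 0.007691666 rad. 1 rpm = 0.10471976 rad/s, so 1.803 rpm = 1.803 * 0.10471976 = 0.18880972 rad/s. Combine: 0.007691666 rad / 0.18880972 rad/s = 0.040737659 s. Result: 0.040737659 s ≈ 0.04074 s (4 s.f.).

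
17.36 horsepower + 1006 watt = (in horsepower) 18.71. Check: 1 horsepower = 745.69987 W, so 17.36 horsepower = 17.36 * 745.69987 = 12945.35 W. 1006 watt = 1006 W. Sum: 12945.35 + 1006 = 13951.35 W. 1 horsepower = 745.69987 W, so 13951.35 W = 13951.35 / 745.69987 = 18.709068 horsepower ≈ 18.71 horsepower (4 s.f.).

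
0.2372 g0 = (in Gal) 232.6. Check: 1 g0 = 9.80665 m/s^2, so 0.2372 g0 = 0.2372 * 9.80665 = 2.3261374 m/s^2. 1 Gal = 0.01 m/s^2, so 2.3261374 m/s^2 = 2.3261374 / 0.01 = 232.61374 Gal ≈ 232.6 Gal (4 s.f.).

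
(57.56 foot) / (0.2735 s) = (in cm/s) 6415. Check: 1 foot = 0.3048 m, so 57.56 foot = 57.56 * 0.3048 = 17.544288 m. 0.2735 s is already in s. Combine: 17.544288 m / 0.2735 s = 64.147305 m/s. 1 cm/s = 0.01 m/s, so 64.147305 m/s = 64.147305 / 0.01 = 6414.7305 cm/s ≈ 6415 cm/s (4 s.f.).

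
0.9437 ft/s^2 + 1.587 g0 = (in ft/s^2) 1 ft/s^2 = 0.3048 m/s^2, so 0.9437 ft/s^2 = 0.9437 * 0.3048 = 0.28763976 m/s^2. 1 g0 = 9.80665 m/s^2, so 1.587 g0 = 1.587 * 9.80665 = 15.563154 m/s^2. Sum: 0.28763976 + 15.563154 = 15.850793 m/s^2. 1 ft/s^2 = 0.3048 m/s^2, so 15.850793 m/s^2 = 15.850793 / 0.3048 = 52.003915 ft/s^2 ≈ 52 ft/s^2 (4 s.f.). Final answer: 52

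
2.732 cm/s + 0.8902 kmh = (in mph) 1 cm/s = 0.01 m/s, so 2.732 cm/s = 2.732 * 0.01 = 0.02732 m/s. 1 kmh = 0.27777778 m/s, so 0.8902 kmh = 0.8902 * 0.27777778 = 0.24727778 m/s. Sum: 0.02732 + 0.24727778 = 0.27459778 m/s. 1 mph = 0.44704 m/s, so 0.27459778 m/s = 0.27459778 / 0.44704 = 0.61425773 mph ≈ 0.6143 mph (4 s.f.). Final answer: 0.6143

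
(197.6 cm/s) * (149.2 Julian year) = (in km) 9.304e+06. Check: 1 cm/s = 0.01 m/s, so 197.6 cm/s = 197.6 * 0.01 = 1.976 m/s. 1 Julian year = 31557600 s, so 149.2 Julian year = 149.2 * 31557600 = 4.7083939e+09 s. Combine: 1.976 m/s * 4.7083939e+09 s = 9.3037864e+09 m. 1 km = 1000 m, so 9.3037864e+09 m = 9.3037864e+09 / 1000 = 9303786.4 km ≈ 9.304e+06 km (4 s.f.).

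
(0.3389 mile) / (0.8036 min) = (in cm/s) 1 mile = 1609.344 m, so 0.3389 mile = 0.3389 * 1609.344 = 545.40668 m. 1 min = 60 s, so 0.8036 min = 0.8036 * 60 = 48.216 s. Combine: 545.40668 m / 48.216 s = 11.311736 m/s. 1 cm/s = 0.01 m/s, so 11.311736 m/s = 11.311736 / 0.01 = 1131.1736 cm/s ≈ 1131 cm/s (4 s.f.). Final answer: 1131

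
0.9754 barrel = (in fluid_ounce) 1 barrel = 0.15898729 m^3, so 0.9754 barrel = 0.9754 * 0.15898729 = 0.15507621 m^3. 1 fluid_ounce = 2.957353e-05 m^3, so 0.15507621 m^3 = 0.15507621 / 2.957353e-05 = 5243.7504 fluid_ounce ≈ 5244 fluid_ounce (4 s.f.). Final answer: 5244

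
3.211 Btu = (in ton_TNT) 8.097e-07. Check: 1 Btu = 1055.0559 J, so 3.211 Btu = 3.211 * 1055.0559 = 3387.7843 J. 1 ton_TNT = 4.184e+09 J, so 3387.7843 J = 3387.7843 / 4.184e+09 = 8.0969989e-07 ton_TNT ≈ 8.097e-07 ton_TNT (4 s.f.).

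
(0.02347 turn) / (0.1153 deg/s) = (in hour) 1 turn = 6.2831853 rad, so 0.02347 turn = 0.02347 * 6.2831853 = 0.14746636 rad. 1 deg/s = 0.017453293 rad/s, so 0.1153 deg/s = 0.1153 * 0.017453293 = 0.0020123646 rad/s. Combine: 0.14746636 rad / 0.0020123646 rad/s = 73.280139 s. 1 hour = 3600 s, so 73.280139 s = 73.280139 / 3600 = 0.020355594 hour ≈ 0.02036 hour (4 s.f.). Final answer: 0.02036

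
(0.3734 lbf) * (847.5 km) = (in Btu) 1334. Check: 1 lbf = 4.4482216 N, so 0.3734 lbf = 0.3734 * 4.4482216 = 1.660966 N. 1 km = 1000 m, so 847.5 km = 847.5 * 1000 = 847500 m. Combine: 1.660966 N * 847500 m = 1407668.6 J. 1 Btu = 1055.0559 J, so 1407668.6 J = 1407668.6 / 1055.0559 = 1334.2124 Btu ≈ 1334 Btu (4 s.f.).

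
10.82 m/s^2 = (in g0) 1 g0 = 9.80665 m/s^2, so 10.82 m/s^2 = 10.82 / 9.80665 = 1.1033329 g0 ≈ 1.103 g0 (4 s.f.). Final answer: 1.103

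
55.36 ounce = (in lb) 3.46. Check: 1 ounce = 0.028349523 kg, so 55.36 ounce = 55.36 * 0.028349523 = 1.5694296 kg. 1 lb = 0.45359237 kg, so 1.5694296 kg = 1.5694296 / 0.45359237 = 3.46 lb.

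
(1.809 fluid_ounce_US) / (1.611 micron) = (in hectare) 1 fluid_ounce_US = 2.957353e-05 m^3, so 1.809 fluid_ounce_US = 1.809 * 2.957353e-05 = 5.3498515e-05 m^3. 1 micron = 1e-06 m, so 1.611 micron = 1.611 * 1e-06 = 1.611e-06 m. Combine: 5.3498515e-05 m^3 / 1.611e-06 m = 33.208265 m^2. 1 hectare = 10000 m^2, so 33.208265 m^2 = 33.208265 / 10000 = 0.0033208265 hectare ≈ 0.003321 hectare (4 s.f.). Final answer: 0.003321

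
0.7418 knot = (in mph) 1 knot = 0.51444444 m/s, so 0.7418 knot = 0.7418 * 0.51444444 = 0.38161489 m/s. 1 mph = 0.44704 m/s, so 0.38161489 m/s = 0.38161489 / 0.44704 = 0.85364819 mph ≈ 0.8536 mph (4 s.f.). Final answer: 0.8536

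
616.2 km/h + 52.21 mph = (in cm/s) 1 km/h = 0.27777778 m/s, so 616.2 km/h = 616.2 * 0.27777778 = 171.16667 m/s. 1 mph = 0.44704 m/s, so 52.21 mph = 52.21 * 0.44704 = 23.339958 m/s. Sum: 171.16667 + 23.339958 = 194.50663 m/s. 1 cm/s = 0.01 m/s, so 194.50663 m/s = 194.50663 / 0.01 = 19450.663 cm/s ≈ 1.945e+04 cm/s (4 s.f.). Final answer: 1.945e+04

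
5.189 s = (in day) 6.006e-05. Check: 1 day = 86400 s, so 5.189 s = 5.189 / 86400 = 6.005787e-05 day ≈ 6.006e-05 day (4 s.f.).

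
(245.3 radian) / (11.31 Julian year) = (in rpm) 245.3 radian = 245.3 rad. 1 Julian year = 31557600 s, so 11.31 Julian year = 11.31 * 31557600 = 3.5691646e+08 s. Combine: 245.3 rad / 3.5691646e+08 s = 6.8727568e-07 rad/s. 1 rpm = 0.10471976 rad/s, so 6.8727568e-07 rad/s = 6.8727568e-07 / 0.10471976 = 6.5629993e-06 rpm ≈ 6.563e-06 rpm (4 s.f.). Final answer: 6.563e-06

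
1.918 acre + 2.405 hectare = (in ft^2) 3.424e+05. Check: 1 acre = 4046.8564 m^2, so 1.918 acre = 1.918 * 4046.8564 = 7761.8706 m^2. 1 hectare = 10000 m^2, so 2.405 hectare = 2.405 * 10000 = 24050 m^2. Sum: 7761.8706 + 24050 = 31811.871 m^2. 1 ft^2 = 0.09290304 m^2, so 31811.871 m^2 = 31811.871 / 0.09290304 = 342420.13 ft^2 ≈ 3.424e+05 ft^2 (4 s.f.).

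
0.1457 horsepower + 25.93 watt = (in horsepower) 0.1805. Check: 1 horsepower = 745.69987 W, so 0.1457 horsepower = 0.1457 * 745.69987 = 108.64847 W. 25.93 watt = 25.93 W. Sum: 108.64847 + 25.93 = 134.57847 W. 1 horsepower = 745.69987 W, so 134.57847 W = 134.57847 / 745.69987 = 0.1804727 horsepower ≈ 0.1805 horsepower (4 s.f.).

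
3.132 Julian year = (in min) 1.647e+06. Check: 1 Julian year = 31557600 s, so 3.132 Julian year = 3.132 * 31557600 = 98838403 s. 1 min = 60 s, so 98838403 s = 98838403 / 60 = 1647306.7 min ≈ 1.647e+06 min (4 s.f.).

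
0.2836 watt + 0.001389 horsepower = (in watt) 0.2836 watt = 0.2836 W. 1 horsepower = 745.69987 W, so 0.001389 horsepower = 0.001389 * 745.69987 = 1.0357771 W. Sum: 0.2836 + 1.0357771 = 1.3193771 W. 1.3193771 W = 1.3193771 watt ≈ 1.319 watt (4 s.f.). Final answer: 1.319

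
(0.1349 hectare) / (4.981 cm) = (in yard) 2.962e+04. Check: 1 hectare = 10000 m^2, so 0.1349 hectare = 0.1349 * 10000 = 1349 m^2. 1 cm = 0.01 m, so 4.981 cm = 4.981 * 0.01 = 0.04981 m. Combine: 1349 m^2 / 0.04981 m = 27082.915 m. 1 yard = 0.9144 m, so 27082.915 m = 27082.915 / 0.9144 = 29618.236 yard ≈ 2.962e+04 yard (4 s.f.).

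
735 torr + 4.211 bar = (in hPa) 1 torr = 133.32237 Pa, so 735 torr = 735 * 133.32237 = 97991.941 Pa. 1 bar = 100000 Pa, so 4.211 bar = 4.211 * 100000 = 421100 Pa. Sum: 97991.941 + 421100 = 519091.94 Pa. 1 hPa = 100 Pa, so 519091.94 Pa = 519091.94 / 100 = 5190.9194 hPa ≈ 5191 hPa (4 s.f.). Final answer: 5191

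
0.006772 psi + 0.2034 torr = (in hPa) 1 psi = 6894.7573 Pa, so 0.006772 psi = 0.006772 * 6894.7573 = 46.691296 Pa. 1 torr = 133.32237 Pa, so 0.2034 torr = 0.2034 * 133.32237 = 27.11777 Pa. Sum: 46.691296 + 27.11777 = 73.809066 Pa. 1 hPa = 100 Pa, so 73.809066 Pa = 73.809066 / 100 = 0.73809066 hPa ≈ 0.7381 hPa (4 s.f.). Final answer: 0.7381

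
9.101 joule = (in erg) 9.101 joule = 9.101 J. 1 erg = 1e-07 J, so 9.101 J = 9.101 / 1e-07 = 91010000 erg ≈ 9.101e+07 erg (4 s.f.). Final answer: 9.101e+07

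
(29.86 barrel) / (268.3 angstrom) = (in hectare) 1.769e+04. Check: 1 barrel = 0.15898729 m^3, so 29.86 barrel = 29.86 * 0.15898729 = 4.7473606 m^3. 1 angstrom = 1e-10 m, so 268.3 angstrom = 268.3 * 1e-10 = 2.683e-08 m. Combine: 4.7473606 m^3 / 2.683e-08 m = 1.7694225e+08 m^2. 1 hectare = 10000 m^2, so 1.7694225e+08 m^2 = 1.7694225e+08 / 10000 = 17694.225 hectare ≈ 1.769e+04 hectare (4 s.f.).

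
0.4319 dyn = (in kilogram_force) 1 dyn = 1e-05 N, so 0.4319 dyn = 0.4319 * 1e-05 = 4.319e-06 N. 1 kilogram_force = 9.80665 N, so 4.319e-06 N = 4.319e-06 / 9.80665 = 4.4041543e-07 kilogram_force ≈ 4.404e-07 kilogram_force (4 s.f.). Final answer: 4.404e-07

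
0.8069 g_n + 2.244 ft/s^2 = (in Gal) 859.7. Check: 1 g_n = 9.80665 m/s^2, so 0.8069 g_n = 0.8069 * 9.80665 = 7.9129859 m/s^2. 1 ft/s^2 = 0.3048 m/s^2, so 2.244 ft/s^2 = 2.244 * 0.3048 = 0.6839712 m/s^2. Sum: 7.9129859 + 0.6839712 = 8.5969571 m/s^2. 1 Gal = 0.01 m/s^2, so 8.5969571 m/s^2 = 8.5969571 / 0.01 = 859.69571 Gal ≈ 859.7 Gal (4 s.f.).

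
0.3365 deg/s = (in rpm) 1 deg/s = 0.017453293 rad/s, so 0.3365 deg/s = 0.3365 * 0.017453293 = 0.0058730329 rad/s. 1 rpm = 0.10471976 rad/s, so 0.0058730329 rad/s = 0.0058730329 / 0.10471976 = 0.056083333 rpm ≈ 0.05608 rpm (4 s.f.). Final answer: 0.05608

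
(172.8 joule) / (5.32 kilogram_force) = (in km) 0.003312. Check: 172.8 joule = 172.8 J. 1 kilogram_force = 9.80665 N, so 5.32 kilogram_force = 5.32 * 9.80665 = 52.171378 N. Combine: 172.8 J / 52.171378 N = 3.3121609 m. 1 km = 1000 m, so 3.3121609 m = 3.3121609 / 1000 = 0.0033121609 km ≈ 0.003312 km (4 s.f.).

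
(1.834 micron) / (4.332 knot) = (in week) 1.361e-12. Check: 1 micron = 1e-06 m, so 1.834 micron = 1.834 * 1e-06 = 1.834e-06 m. 1 knot = 0.51444444 m/s, so 4.332 knot = 4.332 * 0.51444444 = 2.2285733 m/s. Combine: 1.834e-06 m / 2.2285733 m/s = 8.2294801e-07 s. 1 week = 604800 s, so 8.2294801e-07 s = 8.2294801e-07 / 604800 = 1.3606945e-12 week ≈ 1.361e-12 week (4 s.f.).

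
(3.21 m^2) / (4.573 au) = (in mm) 3.21 m^2 is already in m^2. 1 au = 1.4959787e+11 m, so 4.573 au = 4.573 * 1.4959787e+11 = 6.8411106e+11 m. Combine: 3.21 m^2 / 6.8411106e+11 m = 4.6922206e-12 m. 1 mm = 0.001 m, so 4.6922206e-12 m = 4.6922206e-12 / 0.001 = 4.6922206e-09 mm ≈ 4.692e-09 mm (4 s.f.). Final answer: 4.692e-09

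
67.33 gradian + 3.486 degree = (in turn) 1 gradian = 0.015707963 rad, so 67.33 gradian = 67.33 * 0.015707963 = 1.0576172 rad. 1 degree = 0.017453293 rad, so 3.486 degree = 3.486 * 0.017453293 = 0.060842178 rad. Sum: 1.0576172 + 0.060842178 = 1.1184593 rad. 1 turn = 6.2831853 rad, so 1.1184593 rad = 1.1184593 / 6.2831853 = 0.17800833 turn ≈ 0.178 turn (4 s.f.). Final answer: 0.178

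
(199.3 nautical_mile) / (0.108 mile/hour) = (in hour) 2124. Check: 1 nautical_mile = 1852 m, so 199.3 nautical_mile = 199.3 * 1852 = 369103.6 m. 1 mile/hour = 0.44704 m/s, so 0.108 mile/hour = 0.108 * 0.44704 = 0.04828032 m/s. Combine: 369103.6 m / 0.04828032 m/s = 7645011.5 s. 1 hour = 3600 s, so 7645011.5 s = 7645011.5 / 3600 = 2123.6143 hour ≈ 2124 hour (4 s.f.).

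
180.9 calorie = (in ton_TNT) 1.809e-07. Check: 1 calorie = 4.184 J, so 180.9 calorie = 180.9 * 4.184 = 756.8856 J. 1 ton_TNT = 4.184e+09 J, so 756.8856 J = 756.8856 / 4.184e+09 = 1.809e-07 ton_TNT.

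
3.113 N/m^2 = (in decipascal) 31.13. Check: 3.113 N/m^2 = 3.113 Pa. 1 decipascal = 0.1 Pa, so 3.113 Pa = 3.113 / 0.1 = 31.13 decipascal.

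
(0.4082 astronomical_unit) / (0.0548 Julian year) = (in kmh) 1 astronomical_unit = 1.4959787e+11 m, so 0.4082 astronomical_unit = 0.4082 * 1.4959787e+11 = 6.1065851e+10 m. 1 Julian year = 31557600 s, so 0.0548 Julian year = 0.0548 * 31557600 = 1729356.5 s. Combine: 6.1065851e+10 m / 1729356.5 s = 35311.315 m/s. 1 kmh = 0.27777778 m/s, so 35311.315 m/s = 35311.315 / 0.27777778 = 127120.73 kmh ≈ 1.271e+05 kmh (4 s.f.). Final answer: 1.271e+05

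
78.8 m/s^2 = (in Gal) 7880. Check: 1 Gal = 0.01 m/s^2, so 78.8 m/s^2 = 78.8 / 0.01 = 7880 Gal.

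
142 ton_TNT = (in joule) 5.941e+11. Check: 1 ton_TNT = 4.184e+09 J, so 142 ton_TNT = 142 * 4.184e+09 = 5.94128e+11 J. 5.94128e+11 J = 5.94128e+11 joule ≈ 5.941e+11 joule (4 s.f.).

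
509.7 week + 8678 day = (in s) 1.058e+09. Check: 1 week = 604800 s, so 509.7 week = 509.7 * 604800 = 3.0826656e+08 s. 1 day = 86400 s, so 8678 day = 8678 * 86400 = 7.497792e+08 s. Sum: 3.0826656e+08 + 7.497792e+08 = 1.0580458e+09 s. Result: 1.0580458e+09 s ≈ 1.058e+09 s (4 s.f.).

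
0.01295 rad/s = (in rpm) 1 rpm = 0.10471976 rad/s, so 0.01295 rad/s = 0.01295 / 0.10471976 = 0.12366339 rpm ≈ 0.1237 rpm (4 s.f.). Final answer: 0.1237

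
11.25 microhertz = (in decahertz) 1.125e-06. Check: 1 microhertz = 1e-06 Hz, so 11.25 microhertz = 11.25 * 1e-06 = 1.125e-05 Hz. 1 decahertz = 10 Hz, so 1.125e-05 Hz = 1.125e-05 / 10 = 1.125e-06 decahertz.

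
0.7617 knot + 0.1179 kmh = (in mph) 0.9498. Check: 1 knot = 0.51444444 m/s, so 0.7617 knot = 0.7617 * 0.51444444 = 0.39185233 m/s. 1 kmh = 0.27777778 m/s, so 0.1179 kmh = 0.1179 * 0.27777778 = 0.03275 m/s. Sum: 0.39185233 + 0.03275 = 0.42460233 m/s. 1 mph = 0.44704 m/s, so 0.42460233 m/s = 0.42460233 / 0.44704 = 0.94980837 mph ≈ 0.9498 mph (4 s.f.).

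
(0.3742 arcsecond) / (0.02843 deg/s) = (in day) 4.232e-08. Check: 1 arcsecond = 4.8481368e-06 rad, so 0.3742 arcsecond = 0.3742 * 4.8481368e-06 = 1.8141728e-06 rad. 1 deg/s = 0.017453293 rad/s, so 0.02843 deg/s = 0.02843 * 0.017453293 = 0.00049619711 rad/s. Combine: 1.8141728e-06 rad / 0.00049619711 rad/s = 0.0036561535 s. 1 day = 86400 s, so 0.0036561535 s = 0.0036561535 / 86400 = 4.2316592e-08 day ≈ 4.232e-08 day (4 s.f.).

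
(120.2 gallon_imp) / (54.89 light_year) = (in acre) 1 gallon_imp = 0.00454609 m^3, so 120.2 gallon_imp = 120.2 * 0.00454609 = 0.54644002 m^3. 1 light_year = 9.4607305e+15 m, so 54.89 light_year = 54.89 * 9.4607305e+15 = 5.192995e+17 m. Combine: 0.54644002 m^3 / 5.192995e+17 m = 1.0522637e-18 m^2. 1 acre = 4046.8564 m^2, so 1.0522637e-18 m^2 = 1.0522637e-18 / 4046.8564 = 2.6002003e-22 acre ≈ 2.6e-22 acre (4 s.f.). Final answer: 2.6e-22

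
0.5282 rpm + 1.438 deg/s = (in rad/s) 0.08041. Check: 1 rpm = 0.10471976 rad/s, so 0.5282 rpm = 0.5282 * 0.10471976 = 0.055312975 rad/s. 1 deg/s = 0.017453293 rad/s, so 1.438 deg/s = 1.438 * 0.017453293 = 0.025097835 rad/s. Sum: 0.055312975 + 0.025097835 = 0.080410809 rad/s. Result: 0.080410809 rad/s ≈ 0.08041 rad/s (4 s.f.).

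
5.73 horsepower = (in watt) 4273. Check: 1 horsepower = 745.69987 W, so 5.73 horsepower = 5.73 * 745.69987 = 4272.8603 W. 4272.8603 W = 4272.8603 watt ≈ 4273 watt (4 s.f.).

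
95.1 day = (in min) 1 day = 86400 s, so 95.1 day = 95.1 * 86400 = 8216640 s. 1 min = 60 s, so 8216640 s = 8216640 / 60 = 136944 min ≈ 1.369e+05 min (4 s.f.). Final answer: 1.369e+05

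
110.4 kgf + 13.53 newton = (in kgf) 1 kgf = 9.80665 N, so 110.4 kgf = 110.4 * 9.80665 = 1082.6542 N. 13.53 newton = 13.53 N. Sum: 1082.6542 + 13.53 = 1096.1842 N. 1 kgf = 9.80665 N, so 1096.1842 N = 1096.1842 / 9.80665 = 111.77968 kgf ≈ 111.8 kgf (4 s.f.). Final answer: 111.8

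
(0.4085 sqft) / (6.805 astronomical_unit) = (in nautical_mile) 1 sqft = 0.09290304 m^2, so 0.4085 sqft = 0.4085 * 0.09290304 = 0.037950892 m^2. 1 astronomical_unit = 1.4959787e+11 m, so 6.805 astronomical_unit = 6.805 * 1.4959787e+11 = 1.0180135e+12 m. Combine: 0.037950892 m^2 / 1.0180135e+12 m = 3.727936e-14 m. 1 nautical_mile = 1852 m, so 3.727936e-14 m = 3.727936e-14 / 1852 = 2.0129244e-17 nautical_mile ≈ 2.013e-17 nautical_mile (4 s.f.). Final answer: 2.013e-17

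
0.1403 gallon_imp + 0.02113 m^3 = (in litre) 1 gallon_imp = 0.00454609 m^3, so 0.1403 gallon_imp = 0.1403 * 0.00454609 = 0.00063781643 m^3. 0.02113 m^3 is already in m^3. Sum: 0.00063781643 + 0.02113 = 0.021767816 m^3. 1 litre = 0.001 m^3, so 0.021767816 m^3 = 0.021767816 / 0.001 = 21.767816 litre ≈ 21.77 litre (4 s.f.). Final answer: 21.77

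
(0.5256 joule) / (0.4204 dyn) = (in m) 0.5256 joule = 0.5256 J. 1 dyn = 1e-05 N, so 0.4204 dyn = 0.4204 * 1e-05 = 4.204e-06 N. Combine: 0.5256 J / 4.204e-06 N = 125023.79 m. Result: 125023.79 m ≈ 1.25e+05 m (4 s.f.). Final answer: 1.25e+05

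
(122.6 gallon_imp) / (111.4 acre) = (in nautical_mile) 1 gallon_imp = 0.00454609 m^3, so 122.6 gallon_imp = 122.6 * 0.00454609 = 0.55735063 m^3. 1 acre = 4046.8564 m^2, so 111.4 acre = 111.4 * 4046.8564 = 450819.81 m^2. Combine: 0.55735063 m^3 / 450819.81 m^2 = 1.2363047e-06 m. 1 nautical_mile = 1852 m, so 1.2363047e-06 m = 1.2363047e-06 / 1852 = 6.6755112e-10 nautical_mile ≈ 6.676e-10 nautical_mile (4 s.f.). Final answer: 6.676e-10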